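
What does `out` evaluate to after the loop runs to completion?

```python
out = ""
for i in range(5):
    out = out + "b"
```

Let's trace through this code step by step.

Initialize: out = ''
Entering loop: for i in range(5):
After iteration 1: i = 0, out = 'b'
After iteration 2: i = 1, out = 'bb'
After iteration 3: i = 2, out = 'bbb'
After iteration 4: i = 3, out = 'bbbb'
After iteration 5: i = 4, out = 'bbbbb'
Loop ends.

Final answer: 'bbbbb'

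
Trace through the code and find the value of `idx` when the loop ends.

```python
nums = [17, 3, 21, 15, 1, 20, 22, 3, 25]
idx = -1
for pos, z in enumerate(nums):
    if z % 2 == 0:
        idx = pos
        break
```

Let's trace through this code step by step.

Initialize: nums = [17, 3, 21, 15, 1, 20, 22, 3, 25]
Initialize: idx = -1
Entering loop: for pos, z in enumerate(nums):
After iteration 1: pos = 0, z = 17, idx = -1
After iteration 2: pos = 1, z = 3, idx = -1
After iteration 3: pos = 2, z = 21, idx = -1
After iteration 4: pos = 3, z = 15, idx = -1
After iteration 5: pos = 4, z = 1, idx = -1
After iteration 6: pos = 5, z = 20, idx = 5
Loop ends.

Final answer: 5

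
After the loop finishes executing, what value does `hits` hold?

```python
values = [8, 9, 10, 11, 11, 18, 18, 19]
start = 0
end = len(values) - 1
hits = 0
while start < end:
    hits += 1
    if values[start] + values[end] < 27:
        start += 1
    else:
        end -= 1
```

Let's trace through this code step by step.

Initialize: values = [8, 9, 10, 11, 11, 18, 18, 19]
Initialize: start = 0
Initialize: end = 7
Initialize: hits = 0
Entering loop: while start < end:
After iteration 1: start = 0, end = 6, hits = 1
After iteration 2: start = 1, end = 6, hits = 2
After iteration 3: start = 1, end = 5, hits = 3
After iteration 4: start = 1, end = 4, hits = 4
After iteration 5: start = 2, end = 4, hits = 5
After iteration 6: start = 3, end = 4, hits = 6
After iteration 7: start = 4, end = 4, hits = 7
Loop ends.

Final answer: 7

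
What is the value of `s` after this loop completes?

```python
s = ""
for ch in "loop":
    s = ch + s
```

Let's trace through this code step by step.

Initialize: s = ''
Entering loop: for ch in "loop":
After iteration 1: ch = 'l', s = 'l'
After iteration 2: ch = 'o', s = 'ol'
After iteration 3: ch = 'o', s = 'ool'
After iteration 4: ch = 'p', s = 'pool'
Loop ends.

Final answer: 'pool'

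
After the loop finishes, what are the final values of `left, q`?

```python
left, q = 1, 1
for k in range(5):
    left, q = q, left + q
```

Let's trace through this code step by step.

Initialize: left = 1
Initialize: q = 1
Entering loop: for k in range(5):
After iteration 1: k = 0, left = 1, q = 2
After iteration 2: k = 1, left = 2, q = 3
After iteration 3: k = 2, left = 3, q = 5
After iteration 4: k = 3, left = 5, q = 8
After iteration 5: k = 4, left = 8, q = 13
Loop ends.

Final answer: 8, 13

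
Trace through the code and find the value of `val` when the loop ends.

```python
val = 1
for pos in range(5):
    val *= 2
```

Let's trace through this code step by step.

Initialize: val = 1
Entering loop: for pos in range(5):
After iteration 1: pos = 0, val = 2
After iteration 2: pos = 1, val = 4
After iteration 3: pos = 2, val = 8
After iteration 4: pos = 3, val = 16
After iteration 5: pos = 4, val = 32
Loop ends.

Final answer: 32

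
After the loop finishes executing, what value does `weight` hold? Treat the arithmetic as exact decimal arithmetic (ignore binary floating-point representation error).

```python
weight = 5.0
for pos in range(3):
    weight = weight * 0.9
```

Let's trace through this code step by step.

Initialize: weight = 5.0
Entering loop: for pos in range(3):
After iteration 1: pos = 0, weight = 4.5
After iteration 2: pos = 1, weight = 4.05
After iteration 3: pos = 2, weight = 3.645
Loop ends.

Final answer: 3.645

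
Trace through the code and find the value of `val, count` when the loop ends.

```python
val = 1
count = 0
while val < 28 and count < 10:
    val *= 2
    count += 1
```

Let's trace through this code step by step.

Initialize: val = 1
Initialize: count = 0
Entering loop: while val < 28 and count < 10:
After iteration 1: val = 2, count = 1
After iteration 2: val = 4, count = 2
After iteration 3: val = 8, count = 3
After iteration 4: val = 16, count = 4
After iteration 5: val = 32, count = 5
Loop ends.

Final answer: 32, 5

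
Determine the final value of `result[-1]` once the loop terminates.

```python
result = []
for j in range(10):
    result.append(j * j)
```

Let's trace through this code step by step.

Initialize: result = []
Entering loop: for j in range(10):
After iteration 1: j = 0, result = [0]
After iteration 2: j = 1, result = [0, 1]
After iteration 3: j = 2, result = [0, 1, 4]
After iteration 4: j = 3, result = [0, 1, 4, 9]
After iteration 5: j = 4, result = [0, 1, 4, 9, 16]
After iteration 6: j = 5, result = [0, 1, 4, 9, 16, 25]
After iteration 7: j = 6, result = [0, 1, 4, 9, 16, 25, 36]
After iteration 8: j = 7, result = [0, 1, 4, 9, 16, 25, 36, 49]
After iteration 9: j = 8, result = [0, 1, 4, 9, 16, 25, 36, 49, 64]
After iteration 10: j = 9, result = [0, 1, 4, 9, 16, 25, 36, 49, 64, 81]
Loop ends.
result[-1] = 81

Final answer: 81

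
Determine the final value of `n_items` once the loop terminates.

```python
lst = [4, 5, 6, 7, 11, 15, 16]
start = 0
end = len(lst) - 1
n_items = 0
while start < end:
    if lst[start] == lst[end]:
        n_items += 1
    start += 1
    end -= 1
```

Let's trace through this code step by step.

Initialize: lst = [4, 5, 6, 7, 11, 15, 16]
Initialize: start = 0
Initialize: end = 6
Initialize: n_items = 0
Entering loop: while start < end:
After iteration 1: start = 1, end = 5, n_items = 0
After iteration 2: start = 2, end = 4, n_items = 0
After iteration 3: start = 3, end = 3, n_items = 0
Loop ends.

Final answer: 0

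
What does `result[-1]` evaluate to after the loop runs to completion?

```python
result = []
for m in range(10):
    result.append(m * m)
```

Let's trace through this code step by step.

Initialize: result = []
Entering loop: for m in range(10):
After iteration 1: m = 0, result = [0]
After iteration 2: m = 1, result = [0, 1]
After iteration 3: m = 2, result = [0, 1, 4]
After iteration 4: m = 3, result = [0, 1, 4, 9]
After iteration 5: m = 4, result = [0, 1, 4, 9, 16]
After iteration 6: m = 5, result = [0, 1, 4, 9, 16, 25]
After iteration 7: m = 6, result = [0, 1, 4, 9, 16, 25, 36]
After iteration 8: m = 7, result = [0, 1, 4, 9, 16, 25, 36, 49]
After iteration 9: m = 8, result = [0, 1, 4, 9, 16, 25, 36, 49, 64]
After iteration 10: m = 9, result = [0, 1, 4, 9, 16, 25, 36, 49, 64, 81]
Loop ends.
result[-1] = 81

Final answer: 81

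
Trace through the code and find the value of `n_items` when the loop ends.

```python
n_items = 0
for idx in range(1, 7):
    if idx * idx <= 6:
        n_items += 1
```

Let's trace through this code step by step.

Initialize: n_items = 0
Entering loop: for idx in range(1, 7):
After iteration 1: idx = 1, n_items = 1
After iteration 2: idx = 2, n_items = 2
After iteration 3: idx = 3, n_items = 2
After iteration 4: idx = 4, n_items = 2
After iteration 5: idx = 5, n_items = 2
After iteration 6: idx = 6, n_items = 2
Loop ends.

Final answer: 2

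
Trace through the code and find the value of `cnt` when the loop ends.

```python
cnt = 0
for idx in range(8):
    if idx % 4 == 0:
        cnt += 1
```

Let's trace through this code step by step.

Initialize: cnt = 0
Entering loop: for idx in range(8):
After iteration 1: idx = 0, cnt = 1
After iteration 2: idx = 1, cnt = 1
After iteration 3: idx = 2, cnt = 1
After iteration 4: idx = 3, cnt = 1
After iteration 5: idx = 4, cnt = 2
After iteration 6: idx = 5, cnt = 2
After iteration 7: idx = 6, cnt = 2
After iteration 8: idx = 7, cnt = 2
Loop ends.

Final answer: 2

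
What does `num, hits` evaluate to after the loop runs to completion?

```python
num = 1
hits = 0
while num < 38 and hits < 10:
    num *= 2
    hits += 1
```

Let's trace through this code step by step.

Initialize: num = 1
Initialize: hits = 0
Entering loop: while num < 38 and hits < 10:
After iteration 1: num = 2, hits = 1
After iteration 2: num = 4, hits = 2
After iteration 3: num = 8, hits = 3
After iteration 4: num = 16, hits = 4
After iteration 5: num = 32, hits = 5
After iteration 6: num = 64, hits = 6
Loop ends.

Final answer: 64, 6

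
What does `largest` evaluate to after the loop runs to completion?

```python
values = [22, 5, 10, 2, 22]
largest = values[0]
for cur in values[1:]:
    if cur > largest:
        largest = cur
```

Let's trace through this code step by step.

Initialize: values = [22, 5, 10, 2, 22]
Initialize: largest = 22
Entering loop: for cur in values[1:]:
After iteration 1: cur = 5, largest = 22
After iteration 2: cur = 10, largest = 22
After iteration 3: cur = 2, largest = 22
After iteration 4: cur = 22, largest = 22
Loop ends.

Final answer: 22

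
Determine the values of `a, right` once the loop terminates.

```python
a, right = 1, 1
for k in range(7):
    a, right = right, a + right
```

Let's trace through this code step by step.

Initialize: a = 1
Initialize: right = 1
Entering loop: for k in range(7):
After iteration 1: k = 0, a = 1, right = 2
After iteration 2: k = 1, a = 2, right = 3
After iteration 3: k = 2, a = 3, right = 5
After iteration 4: k = 3, a = 5, right = 8
After iteration 5: k = 4, a = 8, right = 13
After iteration 6: k = 5, a = 13, right = 21
After iteration 7: k = 6, a = 21, right = 34
Loop ends.

Final answer: 21, 34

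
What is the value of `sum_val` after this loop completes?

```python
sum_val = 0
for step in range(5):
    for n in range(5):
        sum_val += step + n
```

Let's trace through this code step by step.

Initialize: sum_val = 0
Entering loop: for step in range(5):
After iteration 1: step = 0, sum_val = 10
After iteration 2: step = 1, sum_val = 25
After iteration 3: step = 2, sum_val = 45
After iteration 4: step = 3, sum_val = 70
After iteration 5: step = 4, sum_val = 100
Loop ends.

Final answer: 100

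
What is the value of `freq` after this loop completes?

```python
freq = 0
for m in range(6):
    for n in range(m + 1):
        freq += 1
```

Let's trace through this code step by step.

Initialize: freq = 0
Entering loop: for m in range(6):
After iteration 1: m = 0, freq = 1, n = 0
After iteration 2: m = 1, freq = 3, n = 1
After iteration 3: m = 2, freq = 6, n = 2
After iteration 4: m = 3, freq = 10, n = 3
After iteration 5: m = 4, freq = 15, n = 4
After iteration 6: m = 5, freq = 21, n = 5
Loop ends.

Final answer: 21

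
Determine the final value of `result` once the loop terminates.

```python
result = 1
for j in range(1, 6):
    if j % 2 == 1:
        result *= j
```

Let's trace through this code step by step.

Initialize: result = 1
Entering loop: for j in range(1, 6):
After iteration 1: j = 1, result = 1
After iteration 2: j = 2, result = 1
After iteration 3: j = 3, result = 3
After iteration 4: j = 4, result = 3
After iteration 5: j = 5, result = 15
Loop ends.

Final answer: 15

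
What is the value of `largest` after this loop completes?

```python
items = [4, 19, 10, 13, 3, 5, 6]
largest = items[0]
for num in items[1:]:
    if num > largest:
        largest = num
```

Let's trace through this code step by step.

Initialize: items = [4, 19, 10, 13, 3, 5, 6]
Initialize: largest = 4
Entering loop: for num in items[1:]:
After iteration 1: num = 19, largest = 19
After iteration 2: num = 10, largest = 19
After iteration 3: num = 13, largest = 19
After iteration 4: num = 3, largest = 19
After iteration 5: num = 5, largest = 19
After iteration 6: num = 6, largest = 19
Loop ends.

Final answer: 19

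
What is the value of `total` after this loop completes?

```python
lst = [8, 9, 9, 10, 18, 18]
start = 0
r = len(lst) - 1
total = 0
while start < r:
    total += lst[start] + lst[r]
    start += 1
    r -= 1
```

Let's trace through this code step by step.

Initialize: lst = [8, 9, 9, 10, 18, 18]
Initialize: start = 0
Initialize: r = 5
Initialize: total = 0
Entering loop: while start < r:
After iteration 1: start = 1, r = 4, total = 26
After iteration 2: start = 2, r = 3, total = 53
After iteration 3: start = 3, r = 2, total = 72
Loop ends.

Final answer: 72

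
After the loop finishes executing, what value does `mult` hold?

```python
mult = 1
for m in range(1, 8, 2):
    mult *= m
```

Let's trace through this code step by step.

Initialize: mult = 1
Entering loop: for m in range(1, 8, 2):
After iteration 1: m = 1, mult = 1
After iteration 2: m = 3, mult = 3
After iteration 3: m = 5, mult = 15
After iteration 4: m = 7, mult = 105
Loop ends.

Final answer: 105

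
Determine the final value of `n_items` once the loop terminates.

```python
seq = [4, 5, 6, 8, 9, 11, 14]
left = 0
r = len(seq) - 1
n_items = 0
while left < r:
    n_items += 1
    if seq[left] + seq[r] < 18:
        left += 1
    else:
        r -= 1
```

Let's trace through this code step by step.

Initialize: seq = [4, 5, 6, 8, 9, 11, 14]
Initialize: left = 0
Initialize: r = 6
Initialize: n_items = 0
Entering loop: while left < r:
After iteration 1: left = 0, r = 5, n_items = 1
After iteration 2: left = 1, r = 5, n_items = 2
After iteration 3: left = 2, r = 5, n_items = 3
After iteration 4: left = 3, r = 5, n_items = 4
After iteration 5: left = 3, r = 4, n_items = 5
After iteration 6: left = 4, r = 4, n_items = 6
Loop ends.

Final answer: 6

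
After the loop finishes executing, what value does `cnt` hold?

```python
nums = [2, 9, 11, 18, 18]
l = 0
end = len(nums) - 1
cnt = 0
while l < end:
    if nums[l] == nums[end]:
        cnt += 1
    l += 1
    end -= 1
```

Let's trace through this code step by step.

Initialize: nums = [2, 9, 11, 18, 18]
Initialize: l = 0
Initialize: end = 4
Initialize: cnt = 0
Entering loop: while l < end:
After iteration 1: l = 1, end = 3, cnt = 0
After iteration 2: l = 2, end = 2, cnt = 0
Loop ends.

Final answer: 0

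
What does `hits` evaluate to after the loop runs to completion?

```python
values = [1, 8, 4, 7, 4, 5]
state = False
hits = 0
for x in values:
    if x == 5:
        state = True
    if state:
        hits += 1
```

Let's trace through this code step by step.

Initialize: values = [1, 8, 4, 7, 4, 5]
Initialize: state = False
Initialize: hits = 0
Entering loop: for x in values:
After iteration 1: x = 1, state = False, hits = 0
After iteration 2: x = 8, state = False, hits = 0
After iteration 3: x = 4, state = False, hits = 0
After iteration 4: x = 7, state = False, hits = 0
After iteration 5: x = 4, state = False, hits = 0
After iteration 6: x = 5, state = True, hits = 1
Loop ends.

Final answer: 1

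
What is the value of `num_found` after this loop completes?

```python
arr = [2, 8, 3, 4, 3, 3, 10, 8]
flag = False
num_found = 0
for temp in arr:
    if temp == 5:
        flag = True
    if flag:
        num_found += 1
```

Let's trace through this code step by step.

Initialize: arr = [2, 8, 3, 4, 3, 3, 10, 8]
Initialize: flag = False
Initialize: num_found = 0
Entering loop: for temp in arr:
After iteration 1: temp = 2, num_found = 0
After iteration 2: temp = 8, num_found = 0
After iteration 3: temp = 3, num_found = 0
After iteration 4: temp = 4, num_found = 0
After iteration 5: temp = 3, num_found = 0
After iteration 6: temp = 3, num_found = 0
After iteration 7: temp = 10, num_found = 0
After iteration 8: temp = 8, num_found = 0
Loop ends.

Final answer: 0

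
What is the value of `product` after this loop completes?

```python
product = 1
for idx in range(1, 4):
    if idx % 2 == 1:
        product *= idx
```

Let's trace through this code step by step.

Initialize: product = 1
Entering loop: for idx in range(1, 4):
After iteration 1: idx = 1, product = 1
After iteration 2: idx = 2, product = 1
After iteration 3: idx = 3, product = 3
Loop ends.

Final answer: 3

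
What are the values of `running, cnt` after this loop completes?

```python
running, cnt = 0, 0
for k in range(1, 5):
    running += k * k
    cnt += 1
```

Let's trace through this code step by step.

Initialize: running = 0
Initialize: cnt = 0
Entering loop: for k in range(1, 5):
After iteration 1: k = 1, running = 1, cnt = 1
After iteration 2: k = 2, running = 5, cnt = 2
After iteration 3: k = 3, running = 14, cnt = 3
After iteration 4: k = 4, running = 30, cnt = 4
Loop ends.

Final answer: 30, 4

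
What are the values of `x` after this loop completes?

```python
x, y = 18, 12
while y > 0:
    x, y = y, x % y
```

Let's trace through this code step by step.

Initialize: x = 18
Initialize: y = 12
Entering loop: while y > 0:
After iteration 1: x = 12, y = 6
After iteration 2: x = 6, y = 0
Loop ends.

Final answer: 6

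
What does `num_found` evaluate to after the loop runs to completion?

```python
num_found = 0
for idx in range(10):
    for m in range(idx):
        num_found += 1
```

Let's trace through this code step by step.

Initialize: num_found = 0
Entering loop: for idx in range(10):
After iteration 1: idx = 0, num_found = 0
After iteration 2: idx = 1, num_found = 1, m = 0
After iteration 3: idx = 2, num_found = 3, m = 1
After iteration 4: idx = 3, num_found = 6, m = 2
After iteration 5: idx = 4, num_found = 10, m = 3
After iteration 6: idx = 5, num_found = 15, m = 4
After iteration 7: idx = 6, num_found = 21, m = 5
After iteration 8: idx = 7, num_found = 28, m = 6
After iteration 9: idx = 8, num_found = 36, m = 7
After iteration 10: idx = 9, num_found = 45, m = 8
Loop ends.

Final answer: 45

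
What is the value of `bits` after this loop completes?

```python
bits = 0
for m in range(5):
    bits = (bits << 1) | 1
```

Let's trace through this code step by step.

Initialize: bits = 0
Entering loop: for m in range(5):
After iteration 1: m = 0, bits = 1
After iteration 2: m = 1, bits = 3
After iteration 3: m = 2, bits = 7
After iteration 4: m = 3, bits = 15
After iteration 5: m = 4, bits = 31
Loop ends.

Final answer: 31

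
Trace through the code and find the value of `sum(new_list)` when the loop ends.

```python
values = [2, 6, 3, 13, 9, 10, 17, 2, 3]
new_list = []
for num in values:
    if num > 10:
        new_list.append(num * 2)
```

Let's trace through this code step by step.

Initialize: values = [2, 6, 3, 13, 9, 10, 17, 2, 3]
Initialize: new_list = []
Entering loop: for num in values:
After iteration 1: num = 2, new_list = []
After iteration 2: num = 6, new_list = []
After iteration 3: num = 3, new_list = []
After iteration 4: num = 13, new_list = [26]
After iteration 5: num = 9, new_list = [26]
After iteration 6: num = 10, new_list = [26]
After iteration 7: num = 17, new_list = [26, 34]
After iteration 8: num = 2, new_list = [26, 34]
After iteration 9: num = 3, new_list = [26, 34]
Loop ends.
sum(new_list) = 60

Final answer: 60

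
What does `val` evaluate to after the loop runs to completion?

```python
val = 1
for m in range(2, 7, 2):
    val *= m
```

Let's trace through this code step by step.

Initialize: val = 1
Entering loop: for m in range(2, 7, 2):
After iteration 1: m = 2, val = 2
After iteration 2: m = 4, val = 8
After iteration 3: m = 6, val = 48
Loop ends.

Final answer: 48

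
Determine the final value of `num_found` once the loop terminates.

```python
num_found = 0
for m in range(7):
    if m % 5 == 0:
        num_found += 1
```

Let's trace through this code step by step.

Initialize: num_found = 0
Entering loop: for m in range(7):
After iteration 1: m = 0, num_found = 1
After iteration 2: m = 1, num_found = 1
After iteration 3: m = 2, num_found = 1
After iteration 4: m = 3, num_found = 1
After iteration 5: m = 4, num_found = 1
After iteration 6: m = 5, num_found = 2
After iteration 7: m = 6, num_found = 2
Loop ends.

Final answer: 2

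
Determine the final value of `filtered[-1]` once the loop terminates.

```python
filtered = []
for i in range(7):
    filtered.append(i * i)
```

Let's trace through this code step by step.

Initialize: filtered = []
Entering loop: for i in range(7):
After iteration 1: i = 0, filtered = [0]
After iteration 2: i = 1, filtered = [0, 1]
After iteration 3: i = 2, filtered = [0, 1, 4]
After iteration 4: i = 3, filtered = [0, 1, 4, 9]
After iteration 5: i = 4, filtered = [0, 1, 4, 9, 16]
After iteration 6: i = 5, filtered = [0, 1, 4, 9, 16, 25]
After iteration 7: i = 6, filtered = [0, 1, 4, 9, 16, 25, 36]
Loop ends.
filtered[-1] = 36

Final answer: 36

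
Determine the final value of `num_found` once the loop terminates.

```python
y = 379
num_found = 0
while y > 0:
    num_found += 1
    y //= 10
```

Let's trace through this code step by step.

Initialize: y = 379
Initialize: num_found = 0
Entering loop: while y > 0:
After iteration 1: y = 37, num_found = 1
After iteration 2: y = 3, num_found = 2
After iteration 3: y = 0, num_found = 3
Loop ends.

Final answer: 3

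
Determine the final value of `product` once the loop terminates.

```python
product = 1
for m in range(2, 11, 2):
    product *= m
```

Let's trace through this code step by step.

Initialize: product = 1
Entering loop: for m in range(2, 11, 2):
After iteration 1: m = 2, product = 2
After iteration 2: m = 4, product = 8
After iteration 3: m = 6, product = 48
After iteration 4: m = 8, product = 384
After iteration 5: m = 10, product = 3840
Loop ends.

Final answer: 3840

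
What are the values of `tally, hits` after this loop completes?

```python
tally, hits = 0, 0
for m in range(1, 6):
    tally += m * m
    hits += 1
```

Let's trace through this code step by step.

Initialize: tally = 0
Initialize: hits = 0
Entering loop: for m in range(1, 6):
After iteration 1: m = 1, tally = 1, hits = 1
After iteration 2: m = 2, tally = 5, hits = 2
After iteration 3: m = 3, tally = 14, hits = 3
After iteration 4: m = 4, tally = 30, hits = 4
After iteration 5: m = 5, tally = 55, hits = 5
Loop ends.

Final answer: 55, 5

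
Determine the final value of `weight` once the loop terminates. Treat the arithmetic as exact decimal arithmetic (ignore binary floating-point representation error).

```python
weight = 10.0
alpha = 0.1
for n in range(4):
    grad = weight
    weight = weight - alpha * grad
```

Let's trace through this code step by step.

Initialize: weight = 10.0
Initialize: alpha = 0.1
Entering loop: for n in range(4):
After iteration 1: n = 0, weight = 9.0, grad = 10.0
After iteration 2: n = 1, weight = 8.1, grad = 9.0
After iteration 3: n = 2, weight = 7.29, grad = 8.1
After iteration 4: n = 3, weight = 6.561, grad = 7.29
Loop ends.

Final answer: 6.561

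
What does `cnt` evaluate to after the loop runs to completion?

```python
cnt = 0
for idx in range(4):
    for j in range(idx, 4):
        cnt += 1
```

Let's trace through this code step by step.

Initialize: cnt = 0
Entering loop: for idx in range(4):
After iteration 1: idx = 0, cnt = 4
After iteration 2: idx = 1, cnt = 7
After iteration 3: idx = 2, cnt = 9
After iteration 4: idx = 3, cnt = 10
Loop ends.

Final answer: 10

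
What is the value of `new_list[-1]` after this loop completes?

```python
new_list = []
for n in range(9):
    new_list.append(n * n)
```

Let's trace through this code step by step.

Initialize: new_list = []
Entering loop: for n in range(9):
After iteration 1: n = 0, new_list = [0]
After iteration 2: n = 1, new_list = [0, 1]
After iteration 3: n = 2, new_list = [0, 1, 4]
After iteration 4: n = 3, new_list = [0, 1, 4, 9]
After iteration 5: n = 4, new_list = [0, 1, 4, 9, 16]
After iteration 6: n = 5, new_list = [0, 1, 4, 9, 16, 25]
After iteration 7: n = 6, new_list = [0, 1, 4, 9, 16, 25, 36]
After iteration 8: n = 7, new_list = [0, 1, 4, 9, 16, 25, 36, 49]
After iteration 9: n = 8, new_list = [0, 1, 4, 9, 16, 25, 36, 49, 64]
Loop ends.
new_list[-1] = 64

Final answer: 64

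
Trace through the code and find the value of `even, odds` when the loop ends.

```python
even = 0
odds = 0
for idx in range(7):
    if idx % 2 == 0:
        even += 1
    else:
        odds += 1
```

Let's trace through this code step by step.

Initialize: even = 0
Initialize: odds = 0
Entering loop: for idx in range(7):
After iteration 1: idx = 0, even = 1, odds = 0
After iteration 2: idx = 1, even = 1, odds = 1
After iteration 3: idx = 2, even = 2, odds = 1
After iteration 4: idx = 3, even = 2, odds = 2
After iteration 5: idx = 4, even = 3, odds = 2
After iteration 6: idx = 5, even = 3, odds = 3
After iteration 7: idx = 6, even = 4, odds = 3
Loop ends.

Final answer: 4, 3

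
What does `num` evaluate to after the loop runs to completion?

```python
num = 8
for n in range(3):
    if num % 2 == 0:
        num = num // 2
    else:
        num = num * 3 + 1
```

Let's trace through this code step by step.

Initialize: num = 8
Entering loop: for n in range(3):
After iteration 1: n = 0, num = 4
After iteration 2: n = 1, num = 2
After iteration 3: n = 2, num = 1
Loop ends.

Final answer: 1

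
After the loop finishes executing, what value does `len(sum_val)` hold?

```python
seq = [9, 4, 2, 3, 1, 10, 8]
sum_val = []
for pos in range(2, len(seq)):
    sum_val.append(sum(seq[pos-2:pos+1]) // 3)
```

Let's trace through this code step by step.

Initialize: seq = [9, 4, 2, 3, 1, 10, 8]
Initialize: sum_val = []
Entering loop: for pos in range(2, len(seq)):
After iteration 1: pos = 2, sum_val = [5]
After iteration 2: pos = 3, sum_val = [5, 3]
After iteration 3: pos = 4, sum_val = [5, 3, 2]
After iteration 4: pos = 5, sum_val = [5, 3, 2, 4]
After iteration 5: pos = 6, sum_val = [5, 3, 2, 4, 6]
Loop ends.
len(sum_val) = 5

Final answer: 5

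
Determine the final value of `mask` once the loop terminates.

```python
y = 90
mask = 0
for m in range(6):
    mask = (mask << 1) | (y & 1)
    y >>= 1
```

Let's trace through this code step by step.

Initialize: y = 90
Initialize: mask = 0
Entering loop: for m in range(6):
After iteration 1: m = 0, y = 45, mask = 0
After iteration 2: m = 1, y = 22, mask = 1
After iteration 3: m = 2, y = 11, mask = 2
After iteration 4: m = 3, y = 5, mask = 5
After iteration 5: m = 4, y = 2, mask = 11
After iteration 6: m = 5, y = 1, mask = 22
Loop ends.

Final answer: 22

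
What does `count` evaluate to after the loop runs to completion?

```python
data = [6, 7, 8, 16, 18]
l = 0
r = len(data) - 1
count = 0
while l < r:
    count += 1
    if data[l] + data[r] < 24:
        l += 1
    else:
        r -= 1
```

Let's trace through this code step by step.

Initialize: data = [6, 7, 8, 16, 18]
Initialize: l = 0
Initialize: r = 4
Initialize: count = 0
Entering loop: while l < r:
After iteration 1: l = 0, r = 3, count = 1
After iteration 2: l = 1, r = 3, count = 2
After iteration 3: l = 2, r = 3, count = 3
After iteration 4: l = 2, r = 2, count = 4
Loop ends.

Final answer: 4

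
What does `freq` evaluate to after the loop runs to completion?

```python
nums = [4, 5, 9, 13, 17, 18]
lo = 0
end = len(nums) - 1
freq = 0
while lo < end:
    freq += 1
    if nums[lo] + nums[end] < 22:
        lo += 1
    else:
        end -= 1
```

Let's trace through this code step by step.

Initialize: nums = [4, 5, 9, 13, 17, 18]
Initialize: lo = 0
Initialize: end = 5
Initialize: freq = 0
Entering loop: while lo < end:
After iteration 1: lo = 0, end = 4, freq = 1
After iteration 2: lo = 1, end = 4, freq = 2
After iteration 3: lo = 1, end = 3, freq = 3
After iteration 4: lo = 2, end = 3, freq = 4
After iteration 5: lo = 2, end = 2, freq = 5
Loop ends.

Final answer: 5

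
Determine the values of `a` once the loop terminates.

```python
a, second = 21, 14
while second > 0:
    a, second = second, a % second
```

Let's trace through this code step by step.

Initialize: a = 21
Initialize: second = 14
Entering loop: while second > 0:
After iteration 1: a = 14, second = 7
After iteration 2: a = 7, second = 0
Loop ends.

Final answer: 7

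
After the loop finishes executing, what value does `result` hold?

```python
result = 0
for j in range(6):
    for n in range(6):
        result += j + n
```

Let's trace through this code step by step.

Initialize: result = 0
Entering loop: for j in range(6):
After iteration 1: j = 0, result = 15
After iteration 2: j = 1, result = 36
After iteration 3: j = 2, result = 63
After iteration 4: j = 3, result = 96
After iteration 5: j = 4, result = 135
After iteration 6: j = 5, result = 180
Loop ends.

Final answer: 180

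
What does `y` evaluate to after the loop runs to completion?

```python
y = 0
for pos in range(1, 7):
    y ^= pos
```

Let's trace through this code step by step.

Initialize: y = 0
Entering loop: for pos in range(1, 7):
After iteration 1: pos = 1, y = 1
After iteration 2: pos = 2, y = 3
After iteration 3: pos = 3, y = 0
After iteration 4: pos = 4, y = 4
After iteration 5: pos = 5, y = 1
After iteration 6: pos = 6, y = 7
Loop ends.

Final answer: 7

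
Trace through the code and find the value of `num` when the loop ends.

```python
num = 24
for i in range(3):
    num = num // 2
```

Let's trace through this code step by step.

Initialize: num = 24
Entering loop: for i in range(3):
After iteration 1: i = 0, num = 12
After iteration 2: i = 1, num = 6
After iteration 3: i = 2, num = 3
Loop ends.

Final answer: 3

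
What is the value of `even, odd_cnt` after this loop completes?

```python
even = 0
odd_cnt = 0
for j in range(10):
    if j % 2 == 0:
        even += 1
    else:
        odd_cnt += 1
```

Let's trace through this code step by step.

Initialize: even = 0
Initialize: odd_cnt = 0
Entering loop: for j in range(10):
After iteration 1: j = 0, even = 1, odd_cnt = 0
After iteration 2: j = 1, even = 1, odd_cnt = 1
After iteration 3: j = 2, even = 2, odd_cnt = 1
After iteration 4: j = 3, even = 2, odd_cnt = 2
After iteration 5: j = 4, even = 3, odd_cnt = 2
After iteration 6: j = 5, even = 3, odd_cnt = 3
After iteration 7: j = 6, even = 4, odd_cnt = 3
After iteration 8: j = 7, even = 4, odd_cnt = 4
After iteration 9: j = 8, even = 5, odd_cnt = 4
After iteration 10: j = 9, even = 5, odd_cnt = 5
Loop ends.

Final answer: 5, 5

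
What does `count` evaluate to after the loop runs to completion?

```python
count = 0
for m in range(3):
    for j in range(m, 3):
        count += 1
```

Let's trace through this code step by step.

Initialize: count = 0
Entering loop: for m in range(3):
After iteration 1: m = 0, count = 3
After iteration 2: m = 1, count = 5
After iteration 3: m = 2, count = 6
Loop ends.

Final answer: 6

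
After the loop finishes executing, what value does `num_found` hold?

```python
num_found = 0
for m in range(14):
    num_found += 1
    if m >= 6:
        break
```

Let's trace through this code step by step.

Initialize: num_found = 0
Entering loop: for m in range(14):
After iteration 1: m = 0, num_found = 1
After iteration 2: m = 1, num_found = 2
After iteration 3: m = 2, num_found = 3
After iteration 4: m = 3, num_found = 4
After iteration 5: m = 4, num_found = 5
After iteration 6: m = 5, num_found = 6
After iteration 7: m = 6, num_found = 7
Loop ends.

Final answer: 7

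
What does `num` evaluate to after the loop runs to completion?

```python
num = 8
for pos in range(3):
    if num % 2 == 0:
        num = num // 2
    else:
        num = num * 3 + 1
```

Let's trace through this code step by step.

Initialize: num = 8
Entering loop: for pos in range(3):
After iteration 1: pos = 0, num = 4
After iteration 2: pos = 1, num = 2
After iteration 3: pos = 2, num = 1
Loop ends.

Final answer: 1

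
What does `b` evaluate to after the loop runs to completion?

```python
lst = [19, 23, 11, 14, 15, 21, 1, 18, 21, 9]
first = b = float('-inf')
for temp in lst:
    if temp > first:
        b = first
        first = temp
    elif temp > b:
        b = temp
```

Let's trace through this code step by step.

Initialize: lst = [19, 23, 11, 14, 15, 21, 1, 18, 21, 9]
Initialize: first = -inf
Initialize: b = -inf
Entering loop: for temp in lst:
After iteration 1: temp = 19, first = 19, b = -inf
After iteration 2: temp = 23, first = 23, b = 19
After iteration 3: temp = 11, first = 23, b = 19
After iteration 4: temp = 14, first = 23, b = 19
After iteration 5: temp = 15, first = 23, b = 19
After iteration 6: temp = 21, first = 23, b = 21
After iteration 7: temp = 1, first = 23, b = 21
After iteration 8: temp = 18, first = 23, b = 21
After iteration 9: temp = 21, first = 23, b = 21
After iteration 10: temp = 9, first = 23, b = 21
Loop ends.

Final answer: 21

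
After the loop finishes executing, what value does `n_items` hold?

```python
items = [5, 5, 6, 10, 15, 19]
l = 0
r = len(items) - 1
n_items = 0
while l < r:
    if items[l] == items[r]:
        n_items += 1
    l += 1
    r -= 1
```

Let's trace through this code step by step.

Initialize: items = [5, 5, 6, 10, 15, 19]
Initialize: l = 0
Initialize: r = 5
Initialize: n_items = 0
Entering loop: while l < r:
After iteration 1: l = 1, r = 4, n_items = 0
After iteration 2: l = 2, r = 3, n_items = 0
After iteration 3: l = 3, r = 2, n_items = 0
Loop ends.

Final answer: 0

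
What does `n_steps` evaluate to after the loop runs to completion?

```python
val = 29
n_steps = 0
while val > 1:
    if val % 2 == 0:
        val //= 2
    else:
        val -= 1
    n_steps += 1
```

Let's trace through this code step by step.

Initialize: val = 29
Initialize: n_steps = 0
Entering loop: while val > 1:
After iteration 1: val = 28, n_steps = 1
After iteration 2: val = 14, n_steps = 2
After iteration 3: val = 7, n_steps = 3
After iteration 4: val = 6, n_steps = 4
After iteration 5: val = 3, n_steps = 5
After iteration 6: val = 2, n_steps = 6
After iteration 7: val = 1, n_steps = 7
Loop ends.

Final answer: 7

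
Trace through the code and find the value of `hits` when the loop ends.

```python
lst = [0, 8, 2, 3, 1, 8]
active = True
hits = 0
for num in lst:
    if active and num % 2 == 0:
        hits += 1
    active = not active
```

Let's trace through this code step by step.

Initialize: lst = [0, 8, 2, 3, 1, 8]
Initialize: active = True
Initialize: hits = 0
Entering loop: for num in lst:
After iteration 1: num = 0, active = False, hits = 1
After iteration 2: num = 8, active = True, hits = 1
After iteration 3: num = 2, active = False, hits = 2
After iteration 4: num = 3, active = True, hits = 2
After iteration 5: num = 1, active = False, hits = 2
After iteration 6: num = 8, active = True, hits = 2
Loop ends.

Final answer: 2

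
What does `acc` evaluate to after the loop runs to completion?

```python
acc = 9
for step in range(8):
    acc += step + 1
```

Let's trace through this code step by step.

Initialize: acc = 9
Entering loop: for step in range(8):
After iteration 1: step = 0, acc = 10
After iteration 2: step = 1, acc = 12
After iteration 3: step = 2, acc = 15
After iteration 4: step = 3, acc = 19
After iteration 5: step = 4, acc = 24
After iteration 6: step = 5, acc = 30
After iteration 7: step = 6, acc = 37
After iteration 8: step = 7, acc = 45
Loop ends.

Final answer: 45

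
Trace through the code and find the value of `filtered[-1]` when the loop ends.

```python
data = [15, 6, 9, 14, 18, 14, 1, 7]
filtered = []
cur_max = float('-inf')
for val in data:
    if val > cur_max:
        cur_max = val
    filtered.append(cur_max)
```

Let's trace through this code step by step.

Initialize: data = [15, 6, 9, 14, 18, 14, 1, 7]
Initialize: filtered = []
Initialize: cur_max = -inf
Entering loop: for val in data:
After iteration 1: val = 15, filtered = [15], cur_max = 15
After iteration 2: val = 6, filtered = [15, 15], cur_max = 15
After iteration 3: val = 9, filtered = [15, 15, 15], cur_max = 15
After iteration 4: val = 14, filtered = [15, 15, 15, 15], cur_max = 15
After iteration 5: val = 18, filtered = [15, 15, 15, 15, 18], cur_max = 18
After iteration 6: val = 14, filtered = [15, 15, 15, 15, 18, 18], cur_max = 18
After iteration 7: val = 1, filtered = [15, 15, 15, 15, 18, 18, 18], cur_max = 18
After iteration 8: val = 7, filtered = [15, 15, 15, 15, 18, 18, 18, 18], cur_max = 18
Loop ends.
filtered[-1] = 18

Final answer: 18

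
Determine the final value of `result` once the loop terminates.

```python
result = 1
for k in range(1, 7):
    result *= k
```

Let's trace through this code step by step.

Initialize: result = 1
Entering loop: for k in range(1, 7):
After iteration 1: k = 1, result = 1
After iteration 2: k = 2, result = 2
After iteration 3: k = 3, result = 6
After iteration 4: k = 4, result = 24
After iteration 5: k = 5, result = 120
After iteration 6: k = 6, result = 720
Loop ends.

Final answer: 720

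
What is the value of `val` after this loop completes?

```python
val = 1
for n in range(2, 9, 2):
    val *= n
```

Let's trace through this code step by step.

Initialize: val = 1
Entering loop: for n in range(2, 9, 2):
After iteration 1: n = 2, val = 2
After iteration 2: n = 4, val = 8
After iteration 3: n = 6, val = 48
After iteration 4: n = 8, val = 384
Loop ends.

Final answer: 384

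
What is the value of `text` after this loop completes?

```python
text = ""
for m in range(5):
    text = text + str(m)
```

Let's trace through this code step by step.

Initialize: text = ''
Entering loop: for m in range(5):
After iteration 1: m = 0, text = '0'
After iteration 2: m = 1, text = '01'
After iteration 3: m = 2, text = '012'
After iteration 4: m = 3, text = '0123'
After iteration 5: m = 4, text = '01234'
Loop ends.

Final answer: '01234'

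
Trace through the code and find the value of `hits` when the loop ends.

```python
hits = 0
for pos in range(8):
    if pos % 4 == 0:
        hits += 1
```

Let's trace through this code step by step.

Initialize: hits = 0
Entering loop: for pos in range(8):
After iteration 1: pos = 0, hits = 1
After iteration 2: pos = 1, hits = 1
After iteration 3: pos = 2, hits = 1
After iteration 4: pos = 3, hits = 1
After iteration 5: pos = 4, hits = 2
After iteration 6: pos = 5, hits = 2
After iteration 7: pos = 6, hits = 2
After iteration 8: pos = 7, hits = 2
Loop ends.

Final answer: 2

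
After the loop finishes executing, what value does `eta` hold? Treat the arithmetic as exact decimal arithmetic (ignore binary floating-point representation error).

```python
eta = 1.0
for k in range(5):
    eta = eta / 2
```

Let's trace through this code step by step.

Initialize: eta = 1.0
Entering loop: for k in range(5):
After iteration 1: k = 0, eta = 0.5
After iteration 2: k = 1, eta = 0.25
After iteration 3: k = 2, eta = 0.125
After iteration 4: k = 3, eta = 0.0625
After iteration 5: k = 4, eta = 0.03125
Loop ends.

Final answer: 0.03125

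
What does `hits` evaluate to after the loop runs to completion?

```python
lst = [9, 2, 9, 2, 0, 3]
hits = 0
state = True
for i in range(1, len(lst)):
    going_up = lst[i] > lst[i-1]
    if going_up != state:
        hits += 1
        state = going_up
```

Let's trace through this code step by step.

Initialize: lst = [9, 2, 9, 2, 0, 3]
Initialize: hits = 0
Initialize: state = True
Entering loop: for i in range(1, len(lst)):
After iteration 1: i = 1, hits = 1, state = False, going_up = False
After iteration 2: i = 2, hits = 2, state = True, going_up = True
After iteration 3: i = 3, hits = 3, state = False, going_up = False
After iteration 4: i = 4, hits = 3, state = False, going_up = False
After iteration 5: i = 5, hits = 4, state = True, going_up = True
Loop ends.

Final answer: 4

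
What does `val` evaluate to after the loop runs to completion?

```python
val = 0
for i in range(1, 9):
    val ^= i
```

Let's trace through this code step by step.

Initialize: val = 0
Entering loop: for i in range(1, 9):
After iteration 1: i = 1, val = 1
After iteration 2: i = 2, val = 3
After iteration 3: i = 3, val = 0
After iteration 4: i = 4, val = 4
After iteration 5: i = 5, val = 1
After iteration 6: i = 6, val = 7
After iteration 7: i = 7, val = 0
After iteration 8: i = 8, val = 8
Loop ends.

Final answer: 8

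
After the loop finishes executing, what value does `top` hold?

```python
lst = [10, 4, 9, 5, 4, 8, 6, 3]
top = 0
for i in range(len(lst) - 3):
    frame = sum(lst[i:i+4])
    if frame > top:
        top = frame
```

Let's trace through this code step by step.

Initialize: lst = [10, 4, 9, 5, 4, 8, 6, 3]
Initialize: top = 0
Entering loop: for i in range(len(lst) - 3):
After iteration 1: i = 0, top = 28, frame = 28
After iteration 2: i = 1, top = 28, frame = 22
After iteration 3: i = 2, top = 28, frame = 26
After iteration 4: i = 3, top = 28, frame = 23
After iteration 5: i = 4, top = 28, frame = 21
Loop ends.

Final answer: 28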